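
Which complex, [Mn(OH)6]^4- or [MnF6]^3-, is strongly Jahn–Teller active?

[MnF6]^3-

[Mn(OH)6]^4-: Ligand charges: each hydroxide is −1. With an overall charge of −4 the manganese centre must be in the +2 oxidation state. Manganese is a group-7 element; Mn(II) is therefore d⁵. Hydroxide is a weak-field ligand for a first-row metal, so the complex is high-spin. The d⁵ configuration leaves the e_g set evenly filled (or empty) — no strong Jahn–Teller driving force.
[MnF6]^3-: Each fluoride is −1; balancing the −3 overall charge requires Mn(III). Manganese is a group-7 element; Mn(III) is therefore d⁴. Fluoride is a weak-field ligand for a first-row metal, so the complex is high-spin. The t₂g³e_g¹ (high-spin) configuration has an unevenly filled e_g set; the Jahn–Teller theorem predicts a tetragonal distortion (typically axial elongation) to lift the degeneracy.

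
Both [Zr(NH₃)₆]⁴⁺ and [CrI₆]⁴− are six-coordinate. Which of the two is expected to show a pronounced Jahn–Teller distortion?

[CrI₆]⁴−

[Zr(NH₃)₆]⁴⁺: Ligand charges: ammonia is neutral. With an overall charge of +4 the zirconium centre must be in the +4 oxidation state. Zirconium is a group-4 element; Zr(IV) is therefore d⁰. The d⁰ configuration leaves the e_g set evenly filled (or empty) — no strong Jahn–Teller driving force.
[CrI₆]⁴−: Ligand charges: each iodide is −1. With an overall charge of −4 the chromium centre must be in the +2 oxidation state. Cr sits in group 6, so the d-electron count is 6 − 2 = 4. Iodide is a weak-field ligand for a first-row metal, so the complex is high-spin. The t₂g³e_g¹ (high-spin) configuration has an unevenly filled e_g set; the Jahn–Teller theorem predicts a tetragonal distortion (typically axial elongation) to lift the degeneracy.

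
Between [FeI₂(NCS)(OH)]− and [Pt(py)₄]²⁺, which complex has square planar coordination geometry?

For [FeI₂(NCS)(OH)]−: Summing ligand charges against the −1 overall charge gives an oxidation state of +3 for iron. Fe sits in group 8, so the d-electron count is 8 − 3 = 5. A high-spin d⁵ ion has zero CFSE in either geometry, so four ligands adopt the sterically favoured tetrahedral geometry. → tetrahedral.
For [Pt(py)₄]²⁺: Pyridine is neutral; balancing the +2 overall charge requires Pt(II). Platinum is a group-10 element; Pt(II) is therefore d⁸. A 5d d⁸ ion has a large crystal-field splitting; square planar leaves the high-energy d_{x²−y²} orbital empty and maximises CFSE. → square planar.

[Pt(py)₄]²⁺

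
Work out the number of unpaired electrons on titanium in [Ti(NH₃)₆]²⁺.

Ligand charges: ammonia is neutral. With an overall charge of +2 the titanium centre must be in the +2 oxidation state.
Ti sits in group 4, so the d-electron count is 4 − 2 = 2.
In an octahedral field the d² configuration is t₂g²e_g⁰ (only one arrangement possible), giving 2 unpaired electrons.

2 unpaired electrons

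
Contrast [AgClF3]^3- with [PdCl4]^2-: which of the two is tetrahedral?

For [AgClF3]^3-: Ligand charges: each chloride is −1; each fluoride is −1. With an overall charge of −3 the silver centre must be in the +1 oxidation state. Silver is a group-11 element; Ag(I) is therefore d¹⁰. A d¹⁰ ion has no crystal-field stabilisation preference between square planar and tetrahedral, so four ligands adopt the sterically favoured tetrahedral geometry. → tetrahedral.
For [PdCl4]^2-: Each chloride is −1; balancing the −2 overall charge requires Pd(II). Group 10 minus oxidation state 2 gives a d⁸ configuration. A 4d d⁸ ion has a large crystal-field splitting; square planar leaves the high-energy d_{x²−y²} orbital empty and maximises CFSE. → square planar.

[AgClF3]^3-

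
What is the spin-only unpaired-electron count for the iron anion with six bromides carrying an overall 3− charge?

5 unpaired electrons

Each bromide is −1; balancing the −3 overall charge requires Fe(III).
Fe sits in group 8, so the d-electron count is 8 − 3 = 5.
The spin state decides the count: Bromide is a weak-field ligand for a first-row metal, so the complex is high-spin.
An octahedral high-spin d⁵ ion is t₂g³e_g², giving 5 unpaired electrons.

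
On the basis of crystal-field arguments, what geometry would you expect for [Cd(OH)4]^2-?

tetrahedral

Summing ligand charges against the −2 overall charge gives an oxidation state of +2 for cadmium.
Cadmium is a group-12 element; Cd(II) is therefore d¹⁰.
Coordination number: 4.
A d¹⁰ ion has no crystal-field stabilisation preference between square planar and tetrahedral, so four ligands adopt the sterically favoured tetrahedral geometry.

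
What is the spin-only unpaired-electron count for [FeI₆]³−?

Summing ligand charges against the −3 overall charge gives an oxidation state of +3 for iron.
Group 8 minus oxidation state 3 gives a d⁵ configuration.
The spin state decides the count: Iodide is a weak-field ligand for a first-row metal, so the complex is high-spin.
An octahedral high-spin d⁵ ion is t₂g³e_g², giving 5 unpaired electrons.

5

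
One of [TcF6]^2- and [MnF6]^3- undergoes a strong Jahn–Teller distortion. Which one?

[MnF6]^3-

[TcF6]^2-: Summing ligand charges against the −2 overall charge gives an oxidation state of +4 for technetium. Group 7 minus oxidation state 4 gives a d³ configuration. The d³ configuration leaves the e_g set evenly filled (or empty) — no strong Jahn–Teller driving force.
[MnF6]^3-: Ligand charges: each fluoride is −1. With an overall charge of −3 the manganese centre must be in the +3 oxidation state. Mn sits in group 7, so the d-electron count is 7 − 3 = 4. Fluoride is a weak-field ligand for a first-row metal, so the complex is high-spin. The t₂g³e_g¹ (high-spin) configuration has an unevenly filled e_g set; the Jahn–Teller theorem predicts a tetragonal distortion (typically axial elongation) to lift the degeneracy.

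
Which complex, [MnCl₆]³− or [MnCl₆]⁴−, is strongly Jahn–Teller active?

[MnCl₆]³−

[MnCl₆]³−: Each chloride is −1; balancing the −3 overall charge requires Mn(III). Mn sits in group 7, so the d-electron count is 7 − 3 = 4. Chloride is a weak-field ligand for a first-row metal, so the complex is high-spin. The t₂g³e_g¹ (high-spin) configuration has an unevenly filled e_g set; the Jahn–Teller theorem predicts a tetragonal distortion (typically axial elongation) to lift the degeneracy.
[MnCl₆]⁴−: Summing ligand charges against the −4 overall charge gives an oxidation state of +2 for manganese. Mn sits in group 7, so the d-electron count is 7 − 2 = 5. Chloride is a weak-field ligand for a first-row metal, so the complex is high-spin. The d⁵ configuration leaves the e_g set evenly filled (or empty) — no strong Jahn–Teller driving force.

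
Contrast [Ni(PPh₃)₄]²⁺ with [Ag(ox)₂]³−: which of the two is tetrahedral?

For [Ni(PPh₃)₄]²⁺: Summing ligand charges against the +2 overall charge gives an oxidation state of +2 for nickel. Nickel is a group-10 element; Ni(II) is therefore d⁸. Triphenylphosphine is a strong-field ligand (high in the spectrochemical series). A 3d d⁸ ion with strong-field ligands gains enough CFSE to favour square planar over tetrahedral. → square planar.
For [Ag(ox)₂]³−: Summing ligand charges against the −3 overall charge gives an oxidation state of +1 for silver. Ag sits in group 11, so the d-electron count is 11 − 1 = 10. A d¹⁰ ion has no crystal-field stabilisation preference between square planar and tetrahedral, so four ligands adopt the sterically favoured tetrahedral geometry. → tetrahedral.

[Ag(ox)₂]³−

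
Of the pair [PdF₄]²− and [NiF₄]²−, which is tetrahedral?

For [PdF₄]²−: Summing ligand charges against the −2 overall charge gives an oxidation state of +2 for palladium. Pd sits in group 10, so the d-electron count is 10 − 2 = 8. A 4d d⁸ ion has a large crystal-field splitting; square planar leaves the high-energy d_{x²−y²} orbital empty and maximises CFSE. → square planar.
For [NiF₄]²−: Summing ligand charges against the −2 overall charge gives an oxidation state of +2 for nickel. Group 10 minus oxidation state 2 gives a d⁸ configuration. Fluoride is a weak-field ligand. With weak-field ligands the CFSE gain from square planar is small, so a 3d d⁸ ion takes the sterically preferred tetrahedral geometry. → tetrahedral.

[NiF₄]²−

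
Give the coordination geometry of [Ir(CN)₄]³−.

square planar

Summing ligand charges against the −3 overall charge gives an oxidation state of +1 for iridium.
Ir sits in group 9, so the d-electron count is 9 − 1 = 8.
Coordination number: 4.
A 5d d⁸ ion has a large crystal-field splitting; square planar leaves the high-energy d_{x²−y²} orbital empty and maximises CFSE.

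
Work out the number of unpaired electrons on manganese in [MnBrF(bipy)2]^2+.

3 unpaired electrons

Summing ligand charges against the +2 overall charge gives an oxidation state of +4 for manganese.
Mn sits in group 7, so the d-electron count is 7 − 4 = 3.
Counting donor atoms: 1×bromide (monodentate) → 1 donor; 1×fluoride (monodentate) → 1 donor; 2×2,2′-bipyridine (bidentate) → 4 donors. Coordination number = 6.
In an octahedral field the d³ configuration is t₂g³e_g⁰ (only one arrangement possible), giving 3 unpaired electrons.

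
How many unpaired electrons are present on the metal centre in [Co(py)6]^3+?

Pyridine is neutral; balancing the +3 overall charge requires Co(III).
Cobalt is a group-9 element; Co(III) is therefore d⁶.
The spin state decides the count: Co(III) has an exceptionally large octahedral splitting and is low-spin with essentially every ligand except fluoride.
An octahedral low-spin d⁶ ion is t₂g⁶e_g⁰, giving 0 unpaired electrons.

0 unpaired electrons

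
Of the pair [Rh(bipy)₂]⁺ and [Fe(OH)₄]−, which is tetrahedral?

[Fe(OH)₄]−

For [Rh(bipy)₂]⁺: Ligand charges: 2,2′-bipyridine is neutral. With an overall charge of +1 the rhodium centre must be in the +1 oxidation state. Rh sits in group 9, so the d-electron count is 9 − 1 = 8. A 4d d⁸ ion has a large crystal-field splitting; square planar leaves the high-energy d_{x²−y²} orbital empty and maximises CFSE. → square planar.
For [Fe(OH)₄]−: Summing ligand charges against the −1 overall charge gives an oxidation state of +3 for iron. Fe sits in group 8, so the d-electron count is 8 − 3 = 5. A high-spin d⁵ ion has zero CFSE in either geometry, so four ligands adopt the sterically favoured tetrahedral geometry. → tetrahedral.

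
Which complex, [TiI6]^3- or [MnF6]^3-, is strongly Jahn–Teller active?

[MnF6]^3-

[TiI6]^3-: Ligand charges: each iodide is −1. With an overall charge of −3 the titanium centre must be in the +3 oxidation state. Group 4 minus oxidation state 3 gives a d¹ configuration. The d¹ configuration leaves the e_g set evenly filled (or empty) — no strong Jahn–Teller driving force.
[MnF6]^3-: Summing ligand charges against the −3 overall charge gives an oxidation state of +3 for manganese. Group 7 minus oxidation state 3 gives a d⁴ configuration. Fluoride is a weak-field ligand for a first-row metal, so the complex is high-spin. The t₂g³e_g¹ (high-spin) configuration has an unevenly filled e_g set; the Jahn–Teller theorem predicts a tetragonal distortion (typically axial elongation) to lift the degeneracy.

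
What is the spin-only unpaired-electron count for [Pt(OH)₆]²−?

Each hydroxide is −1; balancing the −2 overall charge requires Pt(IV).
Pt sits in group 10, so the d-electron count is 10 − 4 = 6.
The spin state decides the count: a 5d ion has a large Δₒ and is invariably low-spin.
An octahedral low-spin d⁶ ion is t₂g⁶e_g⁰, giving 0 unpaired electrons.

0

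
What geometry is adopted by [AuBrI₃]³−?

tetrahedral

Each bromide is −1; each iodide is −1; balancing the −3 overall charge requires Au(I).
Gold is a group-11 element; Au(I) is therefore d¹⁰.
Coordination number: 4.
A d¹⁰ ion has no crystal-field stabilisation preference between square planar and tetrahedral, so four ligands adopt the sterically favoured tetrahedral geometry.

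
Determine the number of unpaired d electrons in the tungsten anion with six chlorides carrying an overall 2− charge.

2 unpaired electrons

Each chloride is −1; balancing the −2 overall charge requires W(IV).
Tungsten is a group-6 element; W(IV) is therefore d².
In an octahedral field the d² configuration is t₂g²e_g⁰ (only one arrangement possible), giving 2 unpaired electrons.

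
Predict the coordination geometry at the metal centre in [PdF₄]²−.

Each fluoride is −1; balancing the −2 overall charge requires Pd(II).
Palladium is a group-10 element; Pd(II) is therefore d⁸.
Coordination number: 4.
A 4d d⁸ ion has a large crystal-field splitting; square planar leaves the high-energy d_{x²−y²} orbital empty and maximises CFSE.

square planar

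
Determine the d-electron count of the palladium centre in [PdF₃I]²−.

Summing ligand charges against the −2 overall charge gives an oxidation state of +2 for palladium.
Palladium is a group-10 element; Pd(II) is therefore d⁸.

d8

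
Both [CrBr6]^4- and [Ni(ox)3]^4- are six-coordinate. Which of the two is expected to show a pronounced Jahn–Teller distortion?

[CrBr6]^4-: Each bromide is −1; balancing the −4 overall charge requires Cr(II). Cr sits in group 6, so the d-electron count is 6 − 2 = 4. Bromide is a weak-field ligand for a first-row metal, so the complex is high-spin. The t₂g³e_g¹ (high-spin) configuration has an unevenly filled e_g set; the Jahn–Teller theorem predicts a tetragonal distortion (typically axial elongation) to lift the degeneracy.
[Ni(ox)3]^4-: Ligand charges: each oxalate is −2. With an overall charge of −4 the nickel centre must be in the +2 oxidation state. Nickel is a group-10 element; Ni(II) is therefore d⁸. The d⁸ configuration leaves the e_g set evenly filled (or empty) — no strong Jahn–Teller driving force.

[CrBr6]^4-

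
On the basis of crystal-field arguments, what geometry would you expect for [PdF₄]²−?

square planar

Summing ligand charges against the −2 overall charge gives an oxidation state of +2 for palladium.
Palladium is a group-10 element; Pd(II) is therefore d⁸.
With 4 monodentate ligands the coordination number is 4.
A 4d d⁸ ion has a large crystal-field splitting; square planar leaves the high-energy d_{x²−y²} orbital empty and maximises CFSE.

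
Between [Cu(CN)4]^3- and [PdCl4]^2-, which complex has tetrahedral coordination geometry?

For [Cu(CN)4]^3-: Each cyanide is −1; balancing the −3 overall charge requires Cu(I). Cu sits in group 11, so the d-electron count is 11 − 1 = 10. A d¹⁰ ion has no crystal-field stabilisation preference between square planar and tetrahedral, so four ligands adopt the sterically favoured tetrahedral geometry. → tetrahedral.
For [PdCl4]^2-: Ligand charges: each chloride is −1. With an overall charge of −2 the palladium centre must be in the +2 oxidation state. Group 10 minus oxidation state 2 gives a d⁸ configuration. A 4d d⁸ ion has a large crystal-field splitting; square planar leaves the high-energy d_{x²−y²} orbital empty and maximises CFSE. → square planar.

[Cu(CN)4]^3-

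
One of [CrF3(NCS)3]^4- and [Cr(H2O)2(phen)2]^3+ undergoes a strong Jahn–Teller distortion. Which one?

[CrF3(NCS)3]^4-: Each fluoride is −1; each isothiocyanate is −1; balancing the −4 overall charge requires Cr(II). Cr sits in group 6, so the d-electron count is 6 − 2 = 4. Fluoride and isothiocyanate are weak-field ligands for a first-row metal, so the complex is high-spin. The t₂g³e_g¹ (high-spin) configuration has an unevenly filled e_g set; the Jahn–Teller theorem predicts a tetragonal distortion (typically axial elongation) to lift the degeneracy.
[Cr(H2O)2(phen)2]^3+: Ligand charges: water is neutral; 1,10-phenanthroline is neutral. With an overall charge of +3 the chromium centre must be in the +3 oxidation state. Chromium is a group-6 element; Cr(III) is therefore d³. The d³ configuration leaves the e_g set evenly filled (or empty) — no strong Jahn–Teller driving force.

[CrF3(NCS)3]^4-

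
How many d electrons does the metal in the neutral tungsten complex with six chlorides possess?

Ligand charges: each chloride is −1. With an overall charge of 0 the tungsten centre must be in the +6 oxidation state.
Group 6 minus oxidation state 6 gives a d⁰ configuration.

d⁰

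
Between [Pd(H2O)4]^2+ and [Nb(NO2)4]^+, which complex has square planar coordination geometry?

[Pd(H2O)4]^2+

For [Pd(H2O)4]^2+: Water is neutral; balancing the +2 overall charge requires Pd(II). Palladium is a group-10 element; Pd(II) is therefore d⁸. A 4d d⁸ ion has a large crystal-field splitting; square planar leaves the high-energy d_{x²−y²} orbital empty and maximises CFSE. → square planar.
For [Nb(NO2)4]^+: Ligand charges: each nitro (N-bound nitrite) is −1. With an overall charge of +1 the niobium centre must be in the +5 oxidation state. Group 5 minus oxidation state 5 gives a d⁰ configuration. A d⁰ ion has no crystal-field stabilisation preference between square planar and tetrahedral, so four ligands adopt the sterically favoured tetrahedral geometry. → tetrahedral.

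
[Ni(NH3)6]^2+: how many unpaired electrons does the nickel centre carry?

Ammonia is neutral; balancing the +2 overall charge requires Ni(II).
Nickel is a group-10 element; Ni(II) is therefore d⁸.
In an octahedral field the d⁸ configuration is t₂g⁶e_g² (only one arrangement possible), giving 2 unpaired electrons.

2 unpaired electrons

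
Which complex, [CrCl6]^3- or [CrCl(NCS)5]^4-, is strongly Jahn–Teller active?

[CrCl(NCS)5]^4-

[CrCl6]^3-: Each chloride is −1; balancing the −3 overall charge requires Cr(III). Chromium is a group-6 element; Cr(III) is therefore d³. The d³ configuration leaves the e_g set evenly filled (or empty) — no strong Jahn–Teller driving force.
[CrCl(NCS)5]^4-: Summing ligand charges against the −4 overall charge gives an oxidation state of +2 for chromium. Group 6 minus oxidation state 2 gives a d⁴ configuration. Chloride and isothiocyanate are weak-field ligands for a first-row metal, so the complex is high-spin. The t₂g³e_g¹ (high-spin) configuration has an unevenly filled e_g set; the Jahn–Teller theorem predicts a tetragonal distortion (typically axial elongation) to lift the degeneracy.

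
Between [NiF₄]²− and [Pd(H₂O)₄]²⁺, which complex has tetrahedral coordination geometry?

For [NiF₄]²−: Ligand charges: each fluoride is −1. With an overall charge of −2 the nickel centre must be in the +2 oxidation state. Group 10 minus oxidation state 2 gives a d⁸ configuration. Fluoride is a weak-field ligand. With weak-field ligands the CFSE gain from square planar is small, so a 3d d⁸ ion takes the sterically preferred tetrahedral geometry. → tetrahedral.
For [Pd(H₂O)₄]²⁺: Water is neutral; balancing the +2 overall charge requires Pd(II). Group 10 minus oxidation state 2 gives a d⁸ configuration. A 4d d⁸ ion has a large crystal-field splitting; square planar leaves the high-energy d_{x²−y²} orbital empty and maximises CFSE. → square planar.

[NiF₄]²−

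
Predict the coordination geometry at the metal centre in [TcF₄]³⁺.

tetrahedral

Ligand charges: each fluoride is −1. With an overall charge of +3 the technetium centre must be in the +7 oxidation state.
Group 7 minus oxidation state 7 gives a d⁰ configuration.
Coordination number: 4.
A d⁰ ion has no crystal-field stabilisation preference between square planar and tetrahedral, so four ligands adopt the sterically favoured tetrahedral geometry.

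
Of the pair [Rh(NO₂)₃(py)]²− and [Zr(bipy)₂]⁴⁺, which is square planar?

[Rh(NO₂)₃(py)]²−

For [Rh(NO₂)₃(py)]²−: Each nitro (N-bound nitrite) is −1; pyridine is neutral; balancing the −2 overall charge requires Rh(I). Rhodium is a group-9 element; Rh(I) is therefore d⁸. A 4d d⁸ ion has a large crystal-field splitting; square planar leaves the high-energy d_{x²−y²} orbital empty and maximises CFSE. → square planar.
For [Zr(bipy)₂]⁴⁺: 2,2′-bipyridine is neutral; balancing the +4 overall charge requires Zr(IV). Zirconium is a group-4 element; Zr(IV) is therefore d⁰. A d⁰ ion has no crystal-field stabilisation preference between square planar and tetrahedral, so four ligands adopt the sterically favoured tetrahedral geometry. → tetrahedral.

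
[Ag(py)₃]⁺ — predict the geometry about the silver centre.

trigonal planar

Ligand charges: pyridine is neutral. With an overall charge of +1 the silver centre must be in the +1 oxidation state.
Silver is a group-11 element; Ag(I) is therefore d¹⁰.
Coordination number: 3.
Three ligands around a d¹⁰ centre minimise repulsion in a trigonal-planar arrangement.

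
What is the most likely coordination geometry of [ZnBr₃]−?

trigonal planar

Ligand charges: each bromide is −1. With an overall charge of −1 the zinc centre must be in the +2 oxidation state.
Zn sits in group 12, so the d-electron count is 12 − 2 = 10.
Coordination number: 3.
Three ligands around a d¹⁰ centre minimise repulsion in a trigonal-planar arrangement.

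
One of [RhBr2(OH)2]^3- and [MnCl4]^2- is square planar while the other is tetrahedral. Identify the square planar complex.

For [RhBr2(OH)2]^3-: Each bromide is −1; each hydroxide is −1; balancing the −3 overall charge requires Rh(I). Rhodium is a group-9 element; Rh(I) is therefore d⁸. A 4d d⁸ ion has a large crystal-field splitting; square planar leaves the high-energy d_{x²−y²} orbital empty and maximises CFSE. → square planar.
For [MnCl4]^2-: Ligand charges: each chloride is −1. With an overall charge of −2 the manganese centre must be in the +2 oxidation state. Mn sits in group 7, so the d-electron count is 7 − 2 = 5. A high-spin d⁵ ion has zero CFSE in either geometry, so four ligands adopt the sterically favoured tetrahedral geometry. → tetrahedral.

[RhBr2(OH)2]^3-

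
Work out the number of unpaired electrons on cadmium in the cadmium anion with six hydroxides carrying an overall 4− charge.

Each hydroxide is −1; balancing the −4 overall charge requires Cd(II).
Cd sits in group 12, so the d-electron count is 12 − 2 = 10.
In an octahedral field the d¹⁰ configuration is t₂g⁶e_g⁴, giving 0 unpaired electrons.

0 unpaired electrons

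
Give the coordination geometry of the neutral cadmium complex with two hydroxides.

linear

Each hydroxide is −1; balancing the 0 overall charge requires Cd(II).
Cd sits in group 12, so the d-electron count is 12 − 2 = 10.
With 2 monodentate ligands the coordination number is 2.
A d¹⁰ ion with only two ligands adopts a linear arrangement (sp hybridisation; no CFSE preference).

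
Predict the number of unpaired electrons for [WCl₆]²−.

2 unpaired electrons

Summing ligand charges against the −2 overall charge gives an oxidation state of +4 for tungsten.
Group 6 minus oxidation state 4 gives a d² configuration.
In an octahedral field the d² configuration is t₂g²e_g⁰ (only one arrangement possible), giving 2 unpaired electrons.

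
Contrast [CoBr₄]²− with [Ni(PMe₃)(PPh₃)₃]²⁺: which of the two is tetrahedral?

[CoBr₄]²−

For [CoBr₄]²−: Summing ligand charges against the −2 overall charge gives an oxidation state of +2 for cobalt. Cobalt is a group-9 element; Co(II) is therefore d⁷. For a high-spin 3d d⁷ ion with weak-field ligands the small Δₜ gives little square-planar CFSE advantage, so four ligands adopt the sterically favoured tetrahedral geometry. → tetrahedral.
For [Ni(PMe₃)(PPh₃)₃]²⁺: Summing ligand charges against the +2 overall charge gives an oxidation state of +2 for nickel. Nickel is a group-10 element; Ni(II) is therefore d⁸. Trimethylphosphine and triphenylphosphine are strong-field ligands (high in the spectrochemical series). A 3d d⁸ ion with strong-field ligands gains enough CFSE to favour square planar over tetrahedral. → square planar.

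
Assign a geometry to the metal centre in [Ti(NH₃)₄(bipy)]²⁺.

octahedral

Ammonia is neutral; 2,2′-bipyridine is neutral; balancing the +2 overall charge requires Ti(II).
Group 4 minus oxidation state 2 gives a d² configuration.
Counting donor atoms: 4×ammonia (monodentate) → 4 donors; 1×2,2′-bipyridine (bidentate) → 2 donors. Coordination number = 6.
Six donors around a single metal centre give an octahedral coordination sphere.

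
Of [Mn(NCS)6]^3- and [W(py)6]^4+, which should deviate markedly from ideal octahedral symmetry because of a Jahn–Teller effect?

[Mn(NCS)6]^3-: Summing ligand charges against the −3 overall charge gives an oxidation state of +3 for manganese. Mn sits in group 7, so the d-electron count is 7 − 3 = 4. Isothiocyanate is a weak-field ligand for a first-row metal, so the complex is high-spin. The t₂g³e_g¹ (high-spin) configuration has an unevenly filled e_g set; the Jahn–Teller theorem predicts a tetragonal distortion (typically axial elongation) to lift the degeneracy.
[W(py)6]^4+: Summing ligand charges against the +4 overall charge gives an oxidation state of +4 for tungsten. Tungsten is a group-6 element; W(IV) is therefore d². The d² configuration leaves the e_g set evenly filled (or empty) — no strong Jahn–Teller driving force.

[Mn(NCS)6]^3-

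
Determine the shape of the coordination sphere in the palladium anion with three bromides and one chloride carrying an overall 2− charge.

Summing ligand charges against the −2 overall charge gives an oxidation state of +2 for palladium.
Pd sits in group 10, so the d-electron count is 10 − 2 = 8.
Coordination number: 4.
A 4d d⁸ ion has a large crystal-field splitting; square planar leaves the high-energy d_{x²−y²} orbital empty and maximises CFSE.

square planar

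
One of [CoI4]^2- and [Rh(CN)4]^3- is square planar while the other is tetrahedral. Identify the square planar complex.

[Rh(CN)4]^3-

For [CoI4]^2-: Ligand charges: each iodide is −1. With an overall charge of −2 the cobalt centre must be in the +2 oxidation state. Cobalt is a group-9 element; Co(II) is therefore d⁷. For a high-spin 3d d⁷ ion with weak-field ligands the small Δₜ gives little square-planar CFSE advantage, so four ligands adopt the sterically favoured tetrahedral geometry. → tetrahedral.
For [Rh(CN)4]^3-: Summing ligand charges against the −3 overall charge gives an oxidation state of +1 for rhodium. Rhodium is a group-9 element; Rh(I) is therefore d⁸. A 4d d⁸ ion has a large crystal-field splitting; square planar leaves the high-energy d_{x²−y²} orbital empty and maximises CFSE. → square planar.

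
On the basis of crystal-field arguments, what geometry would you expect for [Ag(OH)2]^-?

Each hydroxide is −1; balancing the −1 overall charge requires Ag(I).
Group 11 minus oxidation state 1 gives a d¹⁰ configuration.
With 2 monodentate ligands the coordination number is 2.
A d¹⁰ ion with only two ligands adopts a linear arrangement (sp hybridisation; no CFSE preference).

linear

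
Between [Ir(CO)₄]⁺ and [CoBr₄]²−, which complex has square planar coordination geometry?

[Ir(CO)₄]⁺

For [Ir(CO)₄]⁺: Carbonyl is neutral; balancing the +1 overall charge requires Ir(I). Ir sits in group 9, so the d-electron count is 9 − 1 = 8. A 5d d⁸ ion has a large crystal-field splitting; square planar leaves the high-energy d_{x²−y²} orbital empty and maximises CFSE. → square planar.
For [CoBr₄]²−: Summing ligand charges against the −2 overall charge gives an oxidation state of +2 for cobalt. Co sits in group 9, so the d-electron count is 9 − 2 = 7. For a high-spin 3d d⁷ ion with weak-field ligands the small Δₜ gives little square-planar CFSE advantage, so four ligands adopt the sterically favoured tetrahedral geometry. → tetrahedral.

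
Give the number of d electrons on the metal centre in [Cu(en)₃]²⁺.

d9

Summing ligand charges against the +2 overall charge gives an oxidation state of +2 for copper.
Group 11 minus oxidation state 2 gives a d⁹ configuration.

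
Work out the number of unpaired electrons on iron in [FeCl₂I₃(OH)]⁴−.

4

Summing ligand charges against the −4 overall charge gives an oxidation state of +2 for iron.
Fe sits in group 8, so the d-electron count is 8 − 2 = 6.
The spin state decides the count: Chloride, hydroxide, and iodide are weak-field ligands for a first-row metal, so the complex is high-spin.
An octahedral high-spin d⁶ ion is t₂g⁴e_g², giving 4 unpaired electrons.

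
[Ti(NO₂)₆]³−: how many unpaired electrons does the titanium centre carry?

1

Summing ligand charges against the −3 overall charge gives an oxidation state of +3 for titanium.
Group 4 minus oxidation state 3 gives a d¹ configuration.
In an octahedral field the d¹ configuration is t₂g¹e_g⁰ (only one arrangement possible), giving 1 unpaired electron.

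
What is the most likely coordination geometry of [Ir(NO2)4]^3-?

Each nitro (N-bound nitrite) is −1; balancing the −3 overall charge requires Ir(I).
Group 9 minus oxidation state 1 gives a d⁸ configuration.
With 4 monodentate ligands the coordination number is 4.
A 5d d⁸ ion has a large crystal-field splitting; square planar leaves the high-energy d_{x²−y²} orbital empty and maximises CFSE.

square planar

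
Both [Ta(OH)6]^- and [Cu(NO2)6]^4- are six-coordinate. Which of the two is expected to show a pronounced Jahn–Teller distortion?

[Ta(OH)6]^-: Summing ligand charges against the −1 overall charge gives an oxidation state of +5 for tantalum. Group 5 minus oxidation state 5 gives a d⁰ configuration. The d⁰ configuration leaves the e_g set evenly filled (or empty) — no strong Jahn–Teller driving force.
[Cu(NO2)6]^4-: Ligand charges: each nitro (N-bound nitrite) is −1. With an overall charge of −4 the copper centre must be in the +2 oxidation state. Cu sits in group 11, so the d-electron count is 11 − 2 = 9. The t₂g⁶e_g³ configuration has an unevenly filled e_g set; the Jahn–Teller theorem predicts a tetragonal distortion (typically axial elongation) to lift the degeneracy.

[Cu(NO2)6]^4-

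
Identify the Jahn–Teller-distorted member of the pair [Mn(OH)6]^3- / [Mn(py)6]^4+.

[Mn(OH)6]^3-: Summing ligand charges against the −3 overall charge gives an oxidation state of +3 for manganese. Manganese is a group-7 element; Mn(III) is therefore d⁴. Hydroxide is a weak-field ligand for a first-row metal, so the complex is high-spin. The t₂g³e_g¹ (high-spin) configuration has an unevenly filled e_g set; the Jahn–Teller theorem predicts a tetragonal distortion (typically axial elongation) to lift the degeneracy.
[Mn(py)6]^4+: Pyridine is neutral; balancing the +4 overall charge requires Mn(IV). Manganese is a group-7 element; Mn(IV) is therefore d³. The d³ configuration leaves the e_g set evenly filled (or empty) — no strong Jahn–Teller driving force.

[Mn(OH)6]^3-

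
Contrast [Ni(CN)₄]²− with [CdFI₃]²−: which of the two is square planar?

[Ni(CN)₄]²−

For [Ni(CN)₄]²−: Ligand charges: each cyanide is −1. With an overall charge of −2 the nickel centre must be in the +2 oxidation state. Group 10 minus oxidation state 2 gives a d⁸ configuration. Cyanide is a strong-field ligand (high in the spectrochemical series). A 3d d⁸ ion with strong-field ligands gains enough CFSE to favour square planar over tetrahedral. → square planar.
For [CdFI₃]²−: Summing ligand charges against the −2 overall charge gives an oxidation state of +2 for cadmium. Cadmium is a group-12 element; Cd(II) is therefore d¹⁰. A d¹⁰ ion has no crystal-field stabilisation preference between square planar and tetrahedral, so four ligands adopt the sterically favoured tetrahedral geometry. → tetrahedral.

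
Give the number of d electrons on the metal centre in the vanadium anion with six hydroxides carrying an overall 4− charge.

Summing ligand charges against the −4 overall charge gives an oxidation state of +2 for vanadium.
V sits in group 5, so the d-electron count is 5 − 2 = 3.

d3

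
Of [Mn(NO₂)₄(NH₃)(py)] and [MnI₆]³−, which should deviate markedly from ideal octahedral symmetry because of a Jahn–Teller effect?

[MnI₆]³−

[Mn(NO₂)₄(NH₃)(py)]: Summing ligand charges against the 0 overall charge gives an oxidation state of +4 for manganese. Group 7 minus oxidation state 4 gives a d³ configuration. The d³ configuration leaves the e_g set evenly filled (or empty) — no strong Jahn–Teller driving force.
[MnI₆]³−: Each iodide is −1; balancing the −3 overall charge requires Mn(III). Manganese is a group-7 element; Mn(III) is therefore d⁴. Iodide is a weak-field ligand for a first-row metal, so the complex is high-spin. The t₂g³e_g¹ (high-spin) configuration has an unevenly filled e_g set; the Jahn–Teller theorem predicts a tetragonal distortion (typically axial elongation) to lift the degeneracy.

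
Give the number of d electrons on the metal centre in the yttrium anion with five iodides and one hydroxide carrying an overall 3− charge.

d0

Summing ligand charges against the −3 overall charge gives an oxidation state of +3 for yttrium.
Group 3 minus oxidation state 3 gives a d⁰ configuration.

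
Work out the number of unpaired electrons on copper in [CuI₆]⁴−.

Each iodide is −1; balancing the −4 overall charge requires Cu(II).
Group 11 minus oxidation state 2 gives a d⁹ configuration.
In an octahedral field the d⁹ configuration is t₂g⁶e_g³ (only one arrangement possible), giving 1 unpaired electron.

1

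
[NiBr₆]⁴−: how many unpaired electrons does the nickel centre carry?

Each bromide is −1; balancing the −4 overall charge requires Ni(II).
Nickel is a group-10 element; Ni(II) is therefore d⁸.
In an octahedral field the d⁸ configuration is t₂g⁶e_g² (only one arrangement possible), giving 2 unpaired electrons.

2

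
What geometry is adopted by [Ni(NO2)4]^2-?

square planar

Each nitro (N-bound nitrite) is −1; balancing the −2 overall charge requires Ni(II).
Group 10 minus oxidation state 2 gives a d⁸ configuration.
Coordination number: 4.
Nitro (N-bound nitrite) is a strong-field ligand (high in the spectrochemical series).
A 3d d⁸ ion with strong-field ligands gains enough CFSE to favour square planar over tetrahedral.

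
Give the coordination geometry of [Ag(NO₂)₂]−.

Each nitro (N-bound nitrite) is −1; balancing the −1 overall charge requires Ag(I).
Group 11 minus oxidation state 1 gives a d¹⁰ configuration.
Coordination number: 2.
A d¹⁰ ion with only two ligands adopts a linear arrangement (sp hybridisation; no CFSE preference).

linear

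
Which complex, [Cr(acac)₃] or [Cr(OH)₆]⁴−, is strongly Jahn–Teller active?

[Cr(acac)₃]: Summing ligand charges against the 0 overall charge gives an oxidation state of +3 for chromium. Chromium is a group-6 element; Cr(III) is therefore d³. The d³ configuration leaves the e_g set evenly filled (or empty) — no strong Jahn–Teller driving force.
[Cr(OH)₆]⁴−: Each hydroxide is −1; balancing the −4 overall charge requires Cr(II). Chromium is a group-6 element; Cr(II) is therefore d⁴. Hydroxide is a weak-field ligand for a first-row metal, so the complex is high-spin. The t₂g³e_g¹ (high-spin) configuration has an unevenly filled e_g set; the Jahn–Teller theorem predicts a tetragonal distortion (typically axial elongation) to lift the degeneracy.

[Cr(OH)₆]⁴−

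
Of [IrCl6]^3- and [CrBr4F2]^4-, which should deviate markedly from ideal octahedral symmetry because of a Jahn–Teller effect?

[CrBr4F2]^4-

[IrCl6]^3-: Ligand charges: each chloride is −1. With an overall charge of −3 the iridium centre must be in the +3 oxidation state. Group 9 minus oxidation state 3 gives a d⁶ configuration. A 5d ion has a large Δₒ and is invariably low-spin. The d⁶ configuration leaves the e_g set evenly filled (or empty) — no strong Jahn–Teller driving force.
[CrBr4F2]^4-: Each bromide is −1; each fluoride is −1; balancing the −4 overall charge requires Cr(II). Cr sits in group 6, so the d-electron count is 6 − 2 = 4. Bromide and fluoride are weak-field ligands for a first-row metal, so the complex is high-spin. The t₂g³e_g¹ (high-spin) configuration has an unevenly filled e_g set; the Jahn–Teller theorem predicts a tetragonal distortion (typically axial elongation) to lift the degeneracy.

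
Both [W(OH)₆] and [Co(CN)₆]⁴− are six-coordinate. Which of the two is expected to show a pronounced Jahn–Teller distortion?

[W(OH)₆]: Ligand charges: each hydroxide is −1. With an overall charge of 0 the tungsten centre must be in the +6 oxidation state. W sits in group 6, so the d-electron count is 6 − 6 = 0. The d⁰ configuration leaves the e_g set evenly filled (or empty) — no strong Jahn–Teller driving force.
[Co(CN)₆]⁴−: Summing ligand charges against the −4 overall charge gives an oxidation state of +2 for cobalt. Group 9 minus oxidation state 2 gives a d⁷ configuration. Cyanide is a strong-field ligand (high in the spectrochemical series) for a first-row metal, so the complex is low-spin. The t₂g⁶e_g¹ (low-spin) configuration has an unevenly filled e_g set; the Jahn–Teller theorem predicts a tetragonal distortion (typically axial elongation) to lift the degeneracy.

[Co(CN)₆]⁴−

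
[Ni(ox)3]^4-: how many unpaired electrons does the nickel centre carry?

Ligand charges: each oxalate is −2. With an overall charge of −4 the nickel centre must be in the +2 oxidation state.
Ni sits in group 10, so the d-electron count is 10 − 2 = 8.
Counting donor atoms: 3×oxalate (bidentate) → 6 donors. Coordination number = 6.
In an octahedral field the d⁸ configuration is t₂g⁶e_g² (only one arrangement possible), giving 2 unpaired electrons.

2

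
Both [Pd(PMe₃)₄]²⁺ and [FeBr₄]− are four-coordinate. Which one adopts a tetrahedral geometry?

For [Pd(PMe₃)₄]²⁺: Trimethylphosphine is neutral; balancing the +2 overall charge requires Pd(II). Pd sits in group 10, so the d-electron count is 10 − 2 = 8. A 4d d⁸ ion has a large crystal-field splitting; square planar leaves the high-energy d_{x²−y²} orbital empty and maximises CFSE. → square planar.
For [FeBr₄]−: Summing ligand charges against the −1 overall charge gives an oxidation state of +3 for iron. Fe sits in group 8, so the d-electron count is 8 − 3 = 5. A high-spin d⁵ ion has zero CFSE in either geometry, so four ligands adopt the sterically favoured tetrahedral geometry. → tetrahedral.

[FeBr₄]−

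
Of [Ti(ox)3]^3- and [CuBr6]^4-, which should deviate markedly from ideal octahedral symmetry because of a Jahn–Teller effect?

[Ti(ox)3]^3-: Each oxalate is −2; balancing the −3 overall charge requires Ti(III). Titanium is a group-4 element; Ti(III) is therefore d¹. The d¹ configuration leaves the e_g set evenly filled (or empty) — no strong Jahn–Teller driving force.
[CuBr6]^4-: Summing ligand charges against the −4 overall charge gives an oxidation state of +2 for copper. Copper is a group-11 element; Cu(II) is therefore d⁹. The t₂g⁶e_g³ configuration has an unevenly filled e_g set; the Jahn–Teller theorem predicts a tetragonal distortion (typically axial elongation) to lift the degeneracy.

[CuBr6]^4-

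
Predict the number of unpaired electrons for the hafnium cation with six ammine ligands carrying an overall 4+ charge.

Ligand charges: ammonia is neutral. With an overall charge of +4 the hafnium centre must be in the +4 oxidation state.
Hf sits in group 4, so the d-electron count is 4 − 4 = 0.
In an octahedral field the d⁰ configuration is t₂g⁰e_g⁰, giving 0 unpaired electrons.

0 unpaired electrons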